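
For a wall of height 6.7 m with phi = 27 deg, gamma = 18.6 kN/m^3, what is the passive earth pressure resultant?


Compute passive earth pressure coefficient:
Kp = tan^2(45 + phi/2) = tan^2(58.5) = 2.66294
Compute passive force:
Pp = 0.5 * Kp * gamma * H^2
Pp = 0.5 * 2.66294 * 18.6 * 6.7^2
Pp = 1111.72 kN/m


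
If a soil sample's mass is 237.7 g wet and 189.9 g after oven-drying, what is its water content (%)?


Using w = (m_wet - m_dry) / m_dry * 100
m_wet - m_dry = 237.7 - 189.9 = 47.8 g
w = 47.8 / 189.9 * 100
w = 25.17 %


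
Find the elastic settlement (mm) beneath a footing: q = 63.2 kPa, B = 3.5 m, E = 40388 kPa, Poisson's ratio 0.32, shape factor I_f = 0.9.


Result: 4.424 mm

Derivation:
Using Se = q * B * (1 - nu^2) * I_f / E
1 - nu^2 = 1 - 0.32^2 = 0.8976
Se = 63.2 * 3.5 * 0.8976 * 0.9 / 40388
Se = 0.004424 m
Convert to mm: Se = 0.004424 * 1000 = 4.424 mm


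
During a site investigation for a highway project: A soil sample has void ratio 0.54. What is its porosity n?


Using the relation n = e / (1 + e)
n = 0.54 / (1 + 0.54)
n = 0.54 / 1.54
n = 0.3506


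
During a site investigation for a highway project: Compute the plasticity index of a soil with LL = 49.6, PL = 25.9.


Using PI = LL - PL
PI = 49.6 - 25.9
PI = 23.7


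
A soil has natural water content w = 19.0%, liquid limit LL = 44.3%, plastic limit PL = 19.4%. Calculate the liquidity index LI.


First compute the plasticity index:
PI = LL - PL = 44.3 - 19.4 = 24.9
Then compute the liquidity index:
LI = (w - PL) / PI
LI = (19.0 - 19.4) / 24.9
LI = -0.016


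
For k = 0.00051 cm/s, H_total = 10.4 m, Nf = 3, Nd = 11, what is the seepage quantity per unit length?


Convert k to m/s for unit consistency with H:
k = 0.00051 cm/s = 0.00051 / 100 m/s = 5.1e-06 m/s
Using q = k * H * Nf / Nd
Nf / Nd = 3 / 11 = 0.2727
q = 5.1e-06 * 10.4 * 0.2727
q = 1.447e-05 m^3/s per m


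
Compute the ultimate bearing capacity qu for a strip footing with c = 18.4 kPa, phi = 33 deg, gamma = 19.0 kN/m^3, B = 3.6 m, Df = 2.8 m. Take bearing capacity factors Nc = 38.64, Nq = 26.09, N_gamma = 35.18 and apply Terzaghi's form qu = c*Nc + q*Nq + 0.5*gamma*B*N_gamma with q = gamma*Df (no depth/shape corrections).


Compute qu = c*Nc + gamma*Df*Nq + 0.5*gamma*B*N_gamma
Term 1: 18.4 * 38.64 = 710.976
Term 2: 19.0 * 2.8 * 26.09 = 1387.988
Term 3: 0.5 * 19.0 * 3.6 * 35.18 = 1203.156
qu = 710.976 + 1387.988 + 1203.156
qu = 3302.12 kPa


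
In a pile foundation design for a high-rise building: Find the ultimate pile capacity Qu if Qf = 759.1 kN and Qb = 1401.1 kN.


Using Qu = Qf + Qb
Qu = 759.1 + 1401.1
Qu = 2160.2 kN


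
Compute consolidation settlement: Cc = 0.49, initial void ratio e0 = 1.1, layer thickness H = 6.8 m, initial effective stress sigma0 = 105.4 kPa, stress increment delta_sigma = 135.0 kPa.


Using Sc = Cc * H / (1 + e0) * log10((sigma0 + delta_sigma) / sigma0)
Stress ratio = (105.4 + 135.0) / 105.4 = 2.28083
log10(2.28083) = 0.358094
Cc * H / (1 + e0) = 0.49 * 6.8 / (1 + 1.1) = 1.58667
Sc = 1.58667 * 0.358094
Sc = 0.5682 m


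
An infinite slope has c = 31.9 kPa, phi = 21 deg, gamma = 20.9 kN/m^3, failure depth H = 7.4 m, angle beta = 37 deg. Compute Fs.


Using Fs = c / (gamma*H*sin(beta)*cos(beta)) + tan(phi)/tan(beta)
Cohesion contribution = 31.9 / (20.9*7.4*sin(37)*cos(37))
Cohesion contribution = 0.429142
Friction contribution = tan(21)/tan(37) = 0.509405
Fs = 0.429142 + 0.509405
Fs = 0.939


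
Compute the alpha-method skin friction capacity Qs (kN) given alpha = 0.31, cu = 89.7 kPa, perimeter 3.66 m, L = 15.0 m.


Result: 1526.6 kN

Derivation:
Using Qs = alpha * cu * perimeter * L
Qs = 0.31 * 89.7 * 3.66 * 15.0
Qs = 1526.6 kN


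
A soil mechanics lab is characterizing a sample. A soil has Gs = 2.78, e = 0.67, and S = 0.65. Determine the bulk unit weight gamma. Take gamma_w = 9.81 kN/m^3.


Using gamma = gamma_w * (Gs + S*e) / (1 + e)
Numerator: Gs + S*e = 2.78 + 0.65*0.67 = 3.2155
Denominator: 1 + e = 1 + 0.67 = 1.67
gamma = 9.81 * 3.2155 / 1.67
gamma = 18.889 kN/m^3


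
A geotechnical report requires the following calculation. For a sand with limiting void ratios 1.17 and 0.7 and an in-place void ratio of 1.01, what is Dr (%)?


Result: 34.04 %

Derivation:
Using Dr = (e_max - e) / (e_max - e_min) * 100
e_max - e = 1.17 - 1.01 = 0.16
e_max - e_min = 1.17 - 0.7 = 0.47
Dr = 0.16 / 0.47 * 100
Dr = 34.04 %


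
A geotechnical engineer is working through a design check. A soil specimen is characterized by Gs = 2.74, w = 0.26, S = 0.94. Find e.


Using the relation e = Gs * w / S
e = 2.74 * 0.26 / 0.94
e = 0.7579


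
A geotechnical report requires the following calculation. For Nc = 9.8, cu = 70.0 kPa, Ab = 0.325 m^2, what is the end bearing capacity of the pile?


Using Qb = Nc * cu * Ab
Qb = 9.8 * 70.0 * 0.325
Qb = 222.95 kN


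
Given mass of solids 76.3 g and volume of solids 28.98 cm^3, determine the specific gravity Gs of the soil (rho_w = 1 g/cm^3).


Using Gs = m_s / (V_s * rho_w)
Since rho_w = 1 g/cm^3:
Gs = 76.3 / 28.98
Gs = 2.633


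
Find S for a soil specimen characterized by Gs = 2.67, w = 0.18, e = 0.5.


Using S = Gs * w / e
S = 2.67 * 0.18 / 0.5
S = 0.9612


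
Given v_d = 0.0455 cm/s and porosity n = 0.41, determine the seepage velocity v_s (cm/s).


Result: 0.11098 cm/s

Derivation:
Using v_s = v_d / n
v_s = 0.0455 / 0.41
v_s = 0.11098 cm/s


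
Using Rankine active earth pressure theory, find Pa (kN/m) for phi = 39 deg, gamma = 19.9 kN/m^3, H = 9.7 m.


Result: 212.99 kN/m

Derivation:
Compute active earth pressure coefficient:
Ka = tan^2(45 - phi/2) = tan^2(25.5) = 0.227506
Compute active force:
Pa = 0.5 * Ka * gamma * H^2
Pa = 0.5 * 0.227506 * 19.9 * 9.7^2
Pa = 212.99 kN/m


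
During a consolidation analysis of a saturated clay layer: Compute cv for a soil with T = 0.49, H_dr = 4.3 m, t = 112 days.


Using cv = T * H_dr^2 / t
H_dr^2 = 4.3^2 = 18.49
cv = 0.49 * 18.49 / 112
cv = 0.08089 m^2/day


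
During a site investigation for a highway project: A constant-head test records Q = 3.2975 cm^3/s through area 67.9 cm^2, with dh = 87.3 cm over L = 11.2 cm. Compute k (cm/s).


Compute hydraulic gradient:
i = dh / L = 87.3 / 11.2 = 7.79464
Then apply Darcy's law:
k = Q / (A * i)
k = 3.2975 / (67.9 * 7.79464)
k = 3.2975 / 529.256
k = 0.00623 cm/s


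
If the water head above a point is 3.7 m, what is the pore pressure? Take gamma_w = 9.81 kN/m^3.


Using u = gamma_w * h_w
u = 9.81 * 3.7
u = 36.3 kPa


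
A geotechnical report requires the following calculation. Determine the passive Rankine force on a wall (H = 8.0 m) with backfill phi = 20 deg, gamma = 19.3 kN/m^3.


Compute passive earth pressure coefficient:
Kp = tan^2(45 + phi/2) = tan^2(55.0) = 2.039607
Compute passive force:
Pp = 0.5 * Kp * gamma * H^2
Pp = 0.5 * 2.039607 * 19.3 * 8.0^2
Pp = 1259.66 kN/m


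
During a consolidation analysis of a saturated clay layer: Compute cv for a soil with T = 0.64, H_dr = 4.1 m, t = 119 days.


Result: 0.09041 m^2/day

Derivation:
Using cv = T * H_dr^2 / t
H_dr^2 = 4.1^2 = 16.81
cv = 0.64 * 16.81 / 119
cv = 0.09041 m^2/day


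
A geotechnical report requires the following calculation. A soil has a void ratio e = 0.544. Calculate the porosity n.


Using the relation n = e / (1 + e)
n = 0.544 / (1 + 0.544)
n = 0.544 / 1.544
n = 0.3523


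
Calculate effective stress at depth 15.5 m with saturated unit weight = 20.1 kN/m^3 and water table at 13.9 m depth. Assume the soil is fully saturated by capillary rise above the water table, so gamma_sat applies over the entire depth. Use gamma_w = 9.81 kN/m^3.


Total stress = gamma_sat * depth
sigma = 20.1 * 15.5 = 311.55 kPa
Pore water pressure u = gamma_w * (depth - d_wt)
u = 9.81 * (15.5 - 13.9) = 15.696 kPa
Effective stress = sigma - u
sigma' = 311.55 - 15.696 = 295.85 kPa


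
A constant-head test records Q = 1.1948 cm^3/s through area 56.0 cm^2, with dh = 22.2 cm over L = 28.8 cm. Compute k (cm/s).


Compute hydraulic gradient:
i = dh / L = 22.2 / 28.8 = 0.770833
Then apply Darcy's law:
k = Q / (A * i)
k = 1.1948 / (56.0 * 0.770833)
k = 1.1948 / 43.1667
k = 0.027679 cm/s


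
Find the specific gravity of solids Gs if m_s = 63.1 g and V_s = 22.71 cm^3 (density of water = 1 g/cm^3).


Using Gs = m_s / (V_s * rho_w)
Since rho_w = 1 g/cm^3:
Gs = 63.1 / 22.71
Gs = 2.779


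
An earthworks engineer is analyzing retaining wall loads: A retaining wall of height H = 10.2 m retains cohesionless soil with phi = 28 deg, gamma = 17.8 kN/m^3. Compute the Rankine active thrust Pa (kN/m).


Result: 334.3 kN/m

Derivation:
Compute active earth pressure coefficient:
Ka = tan^2(45 - phi/2) = tan^2(31.0) = 0.361033
Compute active force:
Pa = 0.5 * Ka * gamma * H^2
Pa = 0.5 * 0.361033 * 17.8 * 10.2^2
Pa = 334.3 kN/m


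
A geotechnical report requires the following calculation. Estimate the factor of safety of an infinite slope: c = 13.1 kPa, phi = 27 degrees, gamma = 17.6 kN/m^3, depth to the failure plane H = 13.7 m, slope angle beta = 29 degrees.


Using Fs = c / (gamma*H*sin(beta)*cos(beta)) + tan(phi)/tan(beta)
Cohesion contribution = 13.1 / (17.6*13.7*sin(29)*cos(29))
Cohesion contribution = 0.128129
Friction contribution = tan(27)/tan(29) = 0.919208
Fs = 0.128129 + 0.919208
Fs = 1.047


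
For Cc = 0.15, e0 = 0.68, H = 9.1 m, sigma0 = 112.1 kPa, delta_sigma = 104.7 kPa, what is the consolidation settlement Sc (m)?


Using Sc = Cc * H / (1 + e0) * log10((sigma0 + delta_sigma) / sigma0)
Stress ratio = (112.1 + 104.7) / 112.1 = 1.93399
log10(1.93399) = 0.286454
Cc * H / (1 + e0) = 0.15 * 9.1 / (1 + 0.68) = 0.8125
Sc = 0.8125 * 0.286454
Sc = 0.2327 m


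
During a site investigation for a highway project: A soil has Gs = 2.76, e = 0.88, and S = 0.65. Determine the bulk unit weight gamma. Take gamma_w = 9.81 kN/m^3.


Using gamma = gamma_w * (Gs + S*e) / (1 + e)
Numerator: Gs + S*e = 2.76 + 0.65*0.88 = 3.332
Denominator: 1 + e = 1 + 0.88 = 1.88
gamma = 9.81 * 3.332 / 1.88
gamma = 17.387 kN/m^3


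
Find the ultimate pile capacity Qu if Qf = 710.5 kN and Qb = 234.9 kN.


Using Qu = Qf + Qb
Qu = 710.5 + 234.9
Qu = 945.4 kN


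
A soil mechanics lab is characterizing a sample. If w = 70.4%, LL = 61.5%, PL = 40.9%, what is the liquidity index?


First compute the plasticity index:
PI = LL - PL = 61.5 - 40.9 = 20.6
Then compute the liquidity index:
LI = (w - PL) / PI
LI = (70.4 - 40.9) / 20.6
LI = 1.432


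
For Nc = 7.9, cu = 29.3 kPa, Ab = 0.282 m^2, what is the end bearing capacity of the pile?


Using Qb = Nc * cu * Ab
Qb = 7.9 * 29.3 * 0.282
Qb = 65.27 kN


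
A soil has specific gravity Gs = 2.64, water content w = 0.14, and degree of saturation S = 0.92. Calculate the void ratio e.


Using the relation e = Gs * w / S
e = 2.64 * 0.14 / 0.92
e = 0.4017


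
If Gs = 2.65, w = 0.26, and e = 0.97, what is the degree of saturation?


Result: 0.7103

Derivation:
Using S = Gs * w / e
S = 2.65 * 0.26 / 0.97
S = 0.7103


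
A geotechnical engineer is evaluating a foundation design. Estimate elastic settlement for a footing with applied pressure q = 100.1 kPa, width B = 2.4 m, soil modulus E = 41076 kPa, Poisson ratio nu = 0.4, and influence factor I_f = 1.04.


Using Se = q * B * (1 - nu^2) * I_f / E
1 - nu^2 = 1 - 0.4^2 = 0.84
Se = 100.1 * 2.4 * 0.84 * 1.04 / 41076
Se = 0.005109 m
Convert to mm: Se = 0.005109 * 1000 = 5.109 mm


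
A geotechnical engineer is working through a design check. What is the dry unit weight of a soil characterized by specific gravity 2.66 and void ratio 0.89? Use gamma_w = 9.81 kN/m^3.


Using gamma_d = Gs * gamma_w / (1 + e)
gamma_d = 2.66 * 9.81 / (1 + 0.89)
gamma_d = 2.66 * 9.81 / 1.89
gamma_d = 13.807 kN/m^3


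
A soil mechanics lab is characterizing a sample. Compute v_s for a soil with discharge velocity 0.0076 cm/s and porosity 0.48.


Using v_s = v_d / n
v_s = 0.0076 / 0.48
v_s = 0.01583 cm/s


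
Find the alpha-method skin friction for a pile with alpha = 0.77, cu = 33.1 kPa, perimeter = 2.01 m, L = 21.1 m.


Using Qs = alpha * cu * perimeter * L
Qs = 0.77 * 33.1 * 2.01 * 21.1
Qs = 1080.93 kN


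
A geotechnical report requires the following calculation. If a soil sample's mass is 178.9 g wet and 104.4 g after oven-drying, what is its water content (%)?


Using w = (m_wet - m_dry) / m_dry * 100
m_wet - m_dry = 178.9 - 104.4 = 74.5 g
w = 74.5 / 104.4 * 100
w = 71.36 %


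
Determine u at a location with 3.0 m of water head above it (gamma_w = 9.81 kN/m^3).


Using u = gamma_w * h_w
u = 9.81 * 3.0
u = 29.43 kPa


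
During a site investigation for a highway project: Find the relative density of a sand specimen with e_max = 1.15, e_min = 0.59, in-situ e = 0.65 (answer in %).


Result: 89.29 %

Derivation:
Using Dr = (e_max - e) / (e_max - e_min) * 100
e_max - e = 1.15 - 0.65 = 0.5
e_max - e_min = 1.15 - 0.59 = 0.56
Dr = 0.5 / 0.56 * 100
Dr = 89.29 %


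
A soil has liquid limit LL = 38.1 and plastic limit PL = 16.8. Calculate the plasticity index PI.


Using PI = LL - PL
PI = 38.1 - 16.8
PI = 21.3


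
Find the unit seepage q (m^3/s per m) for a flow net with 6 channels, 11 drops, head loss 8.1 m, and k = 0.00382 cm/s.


Convert k to m/s for unit consistency with H:
k = 0.00382 cm/s = 0.00382 / 100 m/s = 3.82e-05 m/s
Using q = k * H * Nf / Nd
Nf / Nd = 6 / 11 = 0.5455
q = 3.82e-05 * 8.1 * 0.5455
q = 0.0001688 m^3/s per m


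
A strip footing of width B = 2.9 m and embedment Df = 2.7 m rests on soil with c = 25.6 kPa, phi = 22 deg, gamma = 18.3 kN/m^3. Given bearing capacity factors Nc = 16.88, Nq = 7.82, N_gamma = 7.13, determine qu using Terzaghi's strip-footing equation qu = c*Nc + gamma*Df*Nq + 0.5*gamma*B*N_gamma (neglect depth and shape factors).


Compute qu = c*Nc + gamma*Df*Nq + 0.5*gamma*B*N_gamma
Term 1: 25.6 * 16.88 = 432.128
Term 2: 18.3 * 2.7 * 7.82 = 386.3862
Term 3: 0.5 * 18.3 * 2.9 * 7.13 = 189.19455
qu = 432.128 + 386.3862 + 189.19455
qu = 1007.71 kPa


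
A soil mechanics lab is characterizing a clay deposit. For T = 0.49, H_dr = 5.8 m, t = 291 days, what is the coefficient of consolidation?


Result: 0.05664 m^2/day

Derivation:
Using cv = T * H_dr^2 / t
H_dr^2 = 5.8^2 = 33.64
cv = 0.49 * 33.64 / 291
cv = 0.05664 m^2/day


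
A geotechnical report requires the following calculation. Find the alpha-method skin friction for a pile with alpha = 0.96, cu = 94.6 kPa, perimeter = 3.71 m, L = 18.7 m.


Using Qs = alpha * cu * perimeter * L
Qs = 0.96 * 94.6 * 3.71 * 18.7
Qs = 6300.54 kN


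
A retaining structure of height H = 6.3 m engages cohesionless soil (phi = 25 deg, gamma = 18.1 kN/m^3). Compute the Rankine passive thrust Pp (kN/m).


Compute passive earth pressure coefficient:
Kp = tan^2(45 + phi/2) = tan^2(57.5) = 2.463913
Compute passive force:
Pp = 0.5 * Kp * gamma * H^2
Pp = 0.5 * 2.463913 * 18.1 * 6.3^2
Pp = 885.02 kN/m


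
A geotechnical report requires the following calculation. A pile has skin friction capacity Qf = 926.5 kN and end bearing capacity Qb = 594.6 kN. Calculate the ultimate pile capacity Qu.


Result: 1521.1 kN

Derivation:
Using Qu = Qf + Qb
Qu = 926.5 + 594.6
Qu = 1521.1 kN


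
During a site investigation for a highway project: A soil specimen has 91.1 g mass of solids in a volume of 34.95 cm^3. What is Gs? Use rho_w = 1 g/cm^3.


Using Gs = m_s / (V_s * rho_w)
Since rho_w = 1 g/cm^3:
Gs = 91.1 / 34.95
Gs = 2.607


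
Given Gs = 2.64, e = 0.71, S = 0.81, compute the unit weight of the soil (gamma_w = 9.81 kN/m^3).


Using gamma = gamma_w * (Gs + S*e) / (1 + e)
Numerator: Gs + S*e = 2.64 + 0.81*0.71 = 3.2151
Denominator: 1 + e = 1 + 0.71 = 1.71
gamma = 9.81 * 3.2151 / 1.71
gamma = 18.445 kN/m^3


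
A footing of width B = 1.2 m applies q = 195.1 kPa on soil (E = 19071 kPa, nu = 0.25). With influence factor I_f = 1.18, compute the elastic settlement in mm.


Result: 13.581 mm

Derivation:
Using Se = q * B * (1 - nu^2) * I_f / E
1 - nu^2 = 1 - 0.25^2 = 0.9375
Se = 195.1 * 1.2 * 0.9375 * 1.18 / 19071
Se = 0.013581 m
Convert to mm: Se = 0.013581 * 1000 = 13.581 mm


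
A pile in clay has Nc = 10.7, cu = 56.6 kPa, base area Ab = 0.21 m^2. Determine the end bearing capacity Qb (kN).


Result: 127.18 kN

Derivation:
Using Qb = Nc * cu * Ab
Qb = 10.7 * 56.6 * 0.21
Qb = 127.18 kN


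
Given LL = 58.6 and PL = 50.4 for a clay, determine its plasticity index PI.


Result: 8.2

Derivation:
Using PI = LL - PL
PI = 58.6 - 50.4
PI = 8.2


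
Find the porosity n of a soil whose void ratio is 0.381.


Result: 0.2759

Derivation:
Using the relation n = e / (1 + e)
n = 0.381 / (1 + 0.381)
n = 0.381 / 1.381
n = 0.2759


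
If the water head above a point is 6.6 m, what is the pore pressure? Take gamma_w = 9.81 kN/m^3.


Result: 64.75 kPa

Derivation:
Using u = gamma_w * h_w
u = 9.81 * 6.6
u = 64.75 kPa


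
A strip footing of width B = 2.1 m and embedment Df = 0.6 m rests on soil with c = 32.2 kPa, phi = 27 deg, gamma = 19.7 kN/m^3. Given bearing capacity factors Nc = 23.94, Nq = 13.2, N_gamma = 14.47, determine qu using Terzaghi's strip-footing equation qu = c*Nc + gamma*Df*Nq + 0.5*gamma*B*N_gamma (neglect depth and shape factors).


Compute qu = c*Nc + gamma*Df*Nq + 0.5*gamma*B*N_gamma
Term 1: 32.2 * 23.94 = 770.868
Term 2: 19.7 * 0.6 * 13.2 = 156.024
Term 3: 0.5 * 19.7 * 2.1 * 14.47 = 299.31195
qu = 770.868 + 156.024 + 299.31195
qu = 1226.2 kPa


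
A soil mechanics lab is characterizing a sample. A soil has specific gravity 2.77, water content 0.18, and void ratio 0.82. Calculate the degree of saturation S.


Result: 0.608

Derivation:
Using S = Gs * w / e
S = 2.77 * 0.18 / 0.82
S = 0.608


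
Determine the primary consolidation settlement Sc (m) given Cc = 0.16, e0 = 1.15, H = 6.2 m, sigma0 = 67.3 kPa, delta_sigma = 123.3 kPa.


Using Sc = Cc * H / (1 + e0) * log10((sigma0 + delta_sigma) / sigma0)
Stress ratio = (67.3 + 123.3) / 67.3 = 2.8321
log10(2.8321) = 0.452108
Cc * H / (1 + e0) = 0.16 * 6.2 / (1 + 1.15) = 0.461395
Sc = 0.461395 * 0.452108
Sc = 0.2086 m


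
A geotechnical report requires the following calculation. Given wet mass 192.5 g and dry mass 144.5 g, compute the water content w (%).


Using w = (m_wet - m_dry) / m_dry * 100
m_wet - m_dry = 192.5 - 144.5 = 48.0 g
w = 48.0 / 144.5 * 100
w = 33.22 %


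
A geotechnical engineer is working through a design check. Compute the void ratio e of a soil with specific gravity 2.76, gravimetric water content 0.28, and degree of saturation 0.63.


Using the relation e = Gs * w / S
e = 2.76 * 0.28 / 0.63
e = 1.2267


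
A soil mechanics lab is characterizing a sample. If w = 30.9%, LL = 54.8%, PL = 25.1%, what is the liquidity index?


Result: 0.195

Derivation:
First compute the plasticity index:
PI = LL - PL = 54.8 - 25.1 = 29.7
Then compute the liquidity index:
LI = (w - PL) / PI
LI = (30.9 - 25.1) / 29.7
LI = 0.195


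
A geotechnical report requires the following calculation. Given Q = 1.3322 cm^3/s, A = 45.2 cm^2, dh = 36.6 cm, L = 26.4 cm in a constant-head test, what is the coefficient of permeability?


Compute hydraulic gradient:
i = dh / L = 36.6 / 26.4 = 1.38636
Then apply Darcy's law:
k = Q / (A * i)
k = 1.3322 / (45.2 * 1.38636)
k = 1.3322 / 62.6636
k = 0.02126 cm/s


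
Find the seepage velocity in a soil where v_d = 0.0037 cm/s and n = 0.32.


Result: 0.01156 cm/s

Derivation:
Using v_s = v_d / n
v_s = 0.0037 / 0.32
v_s = 0.01156 cm/s


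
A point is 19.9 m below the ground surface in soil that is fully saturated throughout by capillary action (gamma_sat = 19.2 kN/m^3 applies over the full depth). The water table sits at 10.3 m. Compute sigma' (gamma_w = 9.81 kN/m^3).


Total stress = gamma_sat * depth
sigma = 19.2 * 19.9 = 382.08 kPa
Pore water pressure u = gamma_w * (depth - d_wt)
u = 9.81 * (19.9 - 10.3) = 94.176 kPa
Effective stress = sigma - u
sigma' = 382.08 - 94.176 = 287.9 kPa


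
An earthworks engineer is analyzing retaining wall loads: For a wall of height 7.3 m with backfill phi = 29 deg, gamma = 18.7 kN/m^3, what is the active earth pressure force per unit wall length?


Compute active earth pressure coefficient:
Ka = tan^2(45 - phi/2) = tan^2(30.5) = 0.346974
Compute active force:
Pa = 0.5 * Ka * gamma * H^2
Pa = 0.5 * 0.346974 * 18.7 * 7.3^2
Pa = 172.88 kN/m


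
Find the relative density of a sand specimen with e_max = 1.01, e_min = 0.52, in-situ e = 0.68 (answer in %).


Using Dr = (e_max - e) / (e_max - e_min) * 100
e_max - e = 1.01 - 0.68 = 0.33
e_max - e_min = 1.01 - 0.52 = 0.49
Dr = 0.33 / 0.49 * 100
Dr = 67.35 %


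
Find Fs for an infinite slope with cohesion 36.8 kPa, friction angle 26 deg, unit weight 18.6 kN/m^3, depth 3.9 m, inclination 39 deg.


Using Fs = c / (gamma*H*sin(beta)*cos(beta)) + tan(phi)/tan(beta)
Cohesion contribution = 36.8 / (18.6*3.9*sin(39)*cos(39))
Cohesion contribution = 1.03728
Friction contribution = tan(26)/tan(39) = 0.6023
Fs = 1.03728 + 0.6023
Fs = 1.64


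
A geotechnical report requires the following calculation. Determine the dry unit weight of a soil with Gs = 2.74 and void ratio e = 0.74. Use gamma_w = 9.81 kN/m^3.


Using gamma_d = Gs * gamma_w / (1 + e)
gamma_d = 2.74 * 9.81 / (1 + 0.74)
gamma_d = 2.74 * 9.81 / 1.74
gamma_d = 15.448 kN/m^3


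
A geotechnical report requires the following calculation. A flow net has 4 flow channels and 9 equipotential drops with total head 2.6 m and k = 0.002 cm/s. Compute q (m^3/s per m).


Result: 2.311e-05 m^3/s per m

Derivation:
Convert k to m/s for unit consistency with H:
k = 0.002 cm/s = 0.002 / 100 m/s = 2e-05 m/s
Using q = k * H * Nf / Nd
Nf / Nd = 4 / 9 = 0.4444
q = 2e-05 * 2.6 * 0.4444
q = 2.311e-05 m^3/s per m


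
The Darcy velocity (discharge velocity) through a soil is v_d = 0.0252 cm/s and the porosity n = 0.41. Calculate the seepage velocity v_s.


Result: 0.06146 cm/s

Derivation:
Using v_s = v_d / n
v_s = 0.0252 / 0.41
v_s = 0.06146 cm/s


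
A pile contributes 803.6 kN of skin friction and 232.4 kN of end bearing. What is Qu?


Using Qu = Qf + Qb
Qu = 803.6 + 232.4
Qu = 1036.0 kN


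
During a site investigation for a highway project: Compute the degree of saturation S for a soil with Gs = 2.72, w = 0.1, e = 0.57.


Using S = Gs * w / e
S = 2.72 * 0.1 / 0.57
S = 0.4772


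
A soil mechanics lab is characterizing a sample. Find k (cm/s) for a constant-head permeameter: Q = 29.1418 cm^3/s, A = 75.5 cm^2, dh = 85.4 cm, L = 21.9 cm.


Result: 0.098982 cm/s

Derivation:
Compute hydraulic gradient:
i = dh / L = 85.4 / 21.9 = 3.89954
Then apply Darcy's law:
k = Q / (A * i)
k = 29.1418 / (75.5 * 3.89954)
k = 29.1418 / 294.416
k = 0.098982 cm/s


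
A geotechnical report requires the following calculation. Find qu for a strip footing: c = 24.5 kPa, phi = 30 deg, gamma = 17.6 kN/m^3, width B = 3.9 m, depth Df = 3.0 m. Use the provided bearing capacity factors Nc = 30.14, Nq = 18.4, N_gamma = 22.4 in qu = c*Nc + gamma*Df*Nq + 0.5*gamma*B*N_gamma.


Compute qu = c*Nc + gamma*Df*Nq + 0.5*gamma*B*N_gamma
Term 1: 24.5 * 30.14 = 738.43
Term 2: 17.6 * 3.0 * 18.4 = 971.52
Term 3: 0.5 * 17.6 * 3.9 * 22.4 = 768.768
qu = 738.43 + 971.52 + 768.768
qu = 2478.72 kPa


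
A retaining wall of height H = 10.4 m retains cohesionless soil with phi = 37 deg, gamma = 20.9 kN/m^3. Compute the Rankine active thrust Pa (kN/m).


Result: 280.97 kN/m

Derivation:
Compute active earth pressure coefficient:
Ka = tan^2(45 - phi/2) = tan^2(26.5) = 0.248584
Compute active force:
Pa = 0.5 * Ka * gamma * H^2
Pa = 0.5 * 0.248584 * 20.9 * 10.4^2
Pa = 280.97 kN/m


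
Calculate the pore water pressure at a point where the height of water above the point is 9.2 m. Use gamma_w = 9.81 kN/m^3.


Using u = gamma_w * h_w
u = 9.81 * 9.2
u = 90.25 kPa


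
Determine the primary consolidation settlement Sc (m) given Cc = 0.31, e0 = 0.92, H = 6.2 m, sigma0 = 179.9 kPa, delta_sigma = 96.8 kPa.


Using Sc = Cc * H / (1 + e0) * log10((sigma0 + delta_sigma) / sigma0)
Stress ratio = (179.9 + 96.8) / 179.9 = 1.53808
log10(1.53808) = 0.186978
Cc * H / (1 + e0) = 0.31 * 6.2 / (1 + 0.92) = 1.00104
Sc = 1.00104 * 0.186978
Sc = 0.1872 m


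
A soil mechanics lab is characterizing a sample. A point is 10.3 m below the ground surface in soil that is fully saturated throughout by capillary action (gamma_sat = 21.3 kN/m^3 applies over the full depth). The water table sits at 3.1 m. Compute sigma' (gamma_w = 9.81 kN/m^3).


Result: 148.76 kPa

Derivation:
Total stress = gamma_sat * depth
sigma = 21.3 * 10.3 = 219.39 kPa
Pore water pressure u = gamma_w * (depth - d_wt)
u = 9.81 * (10.3 - 3.1) = 70.632 kPa
Effective stress = sigma - u
sigma' = 219.39 - 70.632 = 148.76 kPa


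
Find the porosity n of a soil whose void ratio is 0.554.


Using the relation n = e / (1 + e)
n = 0.554 / (1 + 0.554)
n = 0.554 / 1.554
n = 0.3565


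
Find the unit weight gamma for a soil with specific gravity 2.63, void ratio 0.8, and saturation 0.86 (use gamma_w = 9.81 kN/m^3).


Result: 18.083 kN/m^3

Derivation:
Using gamma = gamma_w * (Gs + S*e) / (1 + e)
Numerator: Gs + S*e = 2.63 + 0.86*0.8 = 3.318
Denominator: 1 + e = 1 + 0.8 = 1.8
gamma = 9.81 * 3.318 / 1.8
gamma = 18.083 kN/m^3


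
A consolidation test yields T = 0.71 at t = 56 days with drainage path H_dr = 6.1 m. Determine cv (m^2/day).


Using cv = T * H_dr^2 / t
H_dr^2 = 6.1^2 = 37.21
cv = 0.71 * 37.21 / 56
cv = 0.47177 m^2/day


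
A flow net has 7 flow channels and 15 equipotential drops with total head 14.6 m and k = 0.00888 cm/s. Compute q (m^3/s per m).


Convert k to m/s for unit consistency with H:
k = 0.00888 cm/s = 0.00888 / 100 m/s = 8.88e-05 m/s
Using q = k * H * Nf / Nd
Nf / Nd = 7 / 15 = 0.4667
q = 8.88e-05 * 14.6 * 0.4667
q = 0.000605 m^3/s per m


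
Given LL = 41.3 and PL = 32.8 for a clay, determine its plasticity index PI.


Using PI = LL - PL
PI = 41.3 - 32.8
PI = 8.5


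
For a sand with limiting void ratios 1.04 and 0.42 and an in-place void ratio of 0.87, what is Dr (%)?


Using Dr = (e_max - e) / (e_max - e_min) * 100
e_max - e = 1.04 - 0.87 = 0.17
e_max - e_min = 1.04 - 0.42 = 0.62
Dr = 0.17 / 0.62 * 100
Dr = 27.42 %


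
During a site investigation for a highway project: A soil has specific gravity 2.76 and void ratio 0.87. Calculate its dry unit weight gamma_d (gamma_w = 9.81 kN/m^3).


Using gamma_d = Gs * gamma_w / (1 + e)
gamma_d = 2.76 * 9.81 / (1 + 0.87)
gamma_d = 2.76 * 9.81 / 1.87
gamma_d = 14.479 kN/m^3


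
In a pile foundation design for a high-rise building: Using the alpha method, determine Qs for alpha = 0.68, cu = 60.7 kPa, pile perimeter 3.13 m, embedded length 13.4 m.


Using Qs = alpha * cu * perimeter * L
Qs = 0.68 * 60.7 * 3.13 * 13.4
Qs = 1731.2 kN


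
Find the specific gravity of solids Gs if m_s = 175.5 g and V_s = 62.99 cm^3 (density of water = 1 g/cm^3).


Using Gs = m_s / (V_s * rho_w)
Since rho_w = 1 g/cm^3:
Gs = 175.5 / 62.99
Gs = 2.786


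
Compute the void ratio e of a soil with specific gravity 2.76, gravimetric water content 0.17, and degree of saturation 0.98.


Result: 0.4788

Derivation:
Using the relation e = Gs * w / S
e = 2.76 * 0.17 / 0.98
e = 0.4788


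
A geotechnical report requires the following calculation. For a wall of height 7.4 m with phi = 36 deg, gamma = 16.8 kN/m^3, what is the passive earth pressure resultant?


Result: 1771.78 kN/m

Derivation:
Compute passive earth pressure coefficient:
Kp = tan^2(45 + phi/2) = tan^2(63.0) = 3.85184
Compute passive force:
Pp = 0.5 * Kp * gamma * H^2
Pp = 0.5 * 3.85184 * 16.8 * 7.4^2
Pp = 1771.78 kN/m


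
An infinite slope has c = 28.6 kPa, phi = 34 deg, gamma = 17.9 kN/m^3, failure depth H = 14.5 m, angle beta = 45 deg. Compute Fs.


Using Fs = c / (gamma*H*sin(beta)*cos(beta)) + tan(phi)/tan(beta)
Cohesion contribution = 28.6 / (17.9*14.5*sin(45)*cos(45))
Cohesion contribution = 0.220381
Friction contribution = tan(34)/tan(45) = 0.674509
Fs = 0.220381 + 0.674509
Fs = 0.895


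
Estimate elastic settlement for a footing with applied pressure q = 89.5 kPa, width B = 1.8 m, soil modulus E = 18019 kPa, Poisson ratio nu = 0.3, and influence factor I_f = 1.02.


Using Se = q * B * (1 - nu^2) * I_f / E
1 - nu^2 = 1 - 0.3^2 = 0.91
Se = 89.5 * 1.8 * 0.91 * 1.02 / 18019
Se = 0.008299 m
Convert to mm: Se = 0.008299 * 1000 = 8.299 mm


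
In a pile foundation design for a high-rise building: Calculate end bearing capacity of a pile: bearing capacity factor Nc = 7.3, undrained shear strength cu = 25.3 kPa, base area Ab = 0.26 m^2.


Using Qb = Nc * cu * Ab
Qb = 7.3 * 25.3 * 0.26
Qb = 48.02 kN


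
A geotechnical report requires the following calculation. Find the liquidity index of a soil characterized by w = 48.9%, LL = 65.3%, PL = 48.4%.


First compute the plasticity index:
PI = LL - PL = 65.3 - 48.4 = 16.9
Then compute the liquidity index:
LI = (w - PL) / PI
LI = (48.9 - 48.4) / 16.9
LI = 0.03


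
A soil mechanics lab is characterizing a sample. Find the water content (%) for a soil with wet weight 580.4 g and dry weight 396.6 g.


Result: 46.34 %

Derivation:
Using w = (m_wet - m_dry) / m_dry * 100
m_wet - m_dry = 580.4 - 396.6 = 183.8 g
w = 183.8 / 396.6 * 100
w = 46.34 %


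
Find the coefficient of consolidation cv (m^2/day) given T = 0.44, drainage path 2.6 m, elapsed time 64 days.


Result: 0.04647 m^2/day

Derivation:
Using cv = T * H_dr^2 / t
H_dr^2 = 2.6^2 = 6.76
cv = 0.44 * 6.76 / 64
cv = 0.04647 m^2/day


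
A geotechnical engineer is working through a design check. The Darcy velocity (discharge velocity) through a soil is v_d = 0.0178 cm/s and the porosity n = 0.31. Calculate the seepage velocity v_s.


Using v_s = v_d / n
v_s = 0.0178 / 0.31
v_s = 0.05742 cm/s


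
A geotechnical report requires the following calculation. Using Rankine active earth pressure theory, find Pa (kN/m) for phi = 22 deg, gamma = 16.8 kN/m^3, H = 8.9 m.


Result: 302.72 kN/m

Derivation:
Compute active earth pressure coefficient:
Ka = tan^2(45 - phi/2) = tan^2(34.0) = 0.454962
Compute active force:
Pa = 0.5 * Ka * gamma * H^2
Pa = 0.5 * 0.454962 * 16.8 * 8.9^2
Pa = 302.72 kN/m


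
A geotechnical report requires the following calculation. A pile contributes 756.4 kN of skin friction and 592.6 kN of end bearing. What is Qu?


Result: 1349.0 kN

Derivation:
Using Qu = Qf + Qb
Qu = 756.4 + 592.6
Qu = 1349.0 kN


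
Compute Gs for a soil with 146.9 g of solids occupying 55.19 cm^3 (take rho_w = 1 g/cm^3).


Using Gs = m_s / (V_s * rho_w)
Since rho_w = 1 g/cm^3:
Gs = 146.9 / 55.19
Gs = 2.662


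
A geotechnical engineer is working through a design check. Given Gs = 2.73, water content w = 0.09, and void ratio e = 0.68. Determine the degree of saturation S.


Using S = Gs * w / e
S = 2.73 * 0.09 / 0.68
S = 0.3613


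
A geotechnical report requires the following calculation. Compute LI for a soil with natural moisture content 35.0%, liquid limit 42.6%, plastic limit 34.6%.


Result: 0.05

Derivation:
First compute the plasticity index:
PI = LL - PL = 42.6 - 34.6 = 8.0
Then compute the liquidity index:
LI = (w - PL) / PI
LI = (35.0 - 34.6) / 8.0
LI = 0.05


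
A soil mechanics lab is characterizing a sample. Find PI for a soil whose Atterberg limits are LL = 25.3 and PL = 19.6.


Using PI = LL - PL
PI = 25.3 - 19.6
PI = 5.7


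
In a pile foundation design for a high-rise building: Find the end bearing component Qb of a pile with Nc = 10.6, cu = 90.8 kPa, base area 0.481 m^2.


Using Qb = Nc * cu * Ab
Qb = 10.6 * 90.8 * 0.481
Qb = 462.95 kN


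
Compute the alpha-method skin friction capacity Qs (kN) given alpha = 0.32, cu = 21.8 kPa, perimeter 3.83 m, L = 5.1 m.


Result: 136.26 kN

Derivation:
Using Qs = alpha * cu * perimeter * L
Qs = 0.32 * 21.8 * 3.83 * 5.1
Qs = 136.26 kN


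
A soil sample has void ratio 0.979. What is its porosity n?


Using the relation n = e / (1 + e)
n = 0.979 / (1 + 0.979)
n = 0.979 / 1.979
n = 0.4947


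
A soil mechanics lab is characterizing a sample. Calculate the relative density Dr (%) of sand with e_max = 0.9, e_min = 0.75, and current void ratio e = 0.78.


Using Dr = (e_max - e) / (e_max - e_min) * 100
e_max - e = 0.9 - 0.78 = 0.12
e_max - e_min = 0.9 - 0.75 = 0.15
Dr = 0.12 / 0.15 * 100
Dr = 80.0 %


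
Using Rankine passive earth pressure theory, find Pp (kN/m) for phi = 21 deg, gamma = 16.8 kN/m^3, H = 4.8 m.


Compute passive earth pressure coefficient:
Kp = tan^2(45 + phi/2) = tan^2(55.5) = 2.117051
Compute passive force:
Pp = 0.5 * Kp * gamma * H^2
Pp = 0.5 * 2.117051 * 16.8 * 4.8^2
Pp = 409.73 kN/m


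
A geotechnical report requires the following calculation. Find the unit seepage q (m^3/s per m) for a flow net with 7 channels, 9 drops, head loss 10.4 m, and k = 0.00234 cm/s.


Convert k to m/s for unit consistency with H:
k = 0.00234 cm/s = 0.00234 / 100 m/s = 2.34e-05 m/s
Using q = k * H * Nf / Nd
Nf / Nd = 7 / 9 = 0.7778
q = 2.34e-05 * 10.4 * 0.7778
q = 0.0001893 m^3/s per m


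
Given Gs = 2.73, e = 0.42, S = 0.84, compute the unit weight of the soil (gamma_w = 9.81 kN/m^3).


Result: 21.297 kN/m^3

Derivation:
Using gamma = gamma_w * (Gs + S*e) / (1 + e)
Numerator: Gs + S*e = 2.73 + 0.84*0.42 = 3.0828
Denominator: 1 + e = 1 + 0.42 = 1.42
gamma = 9.81 * 3.0828 / 1.42
gamma = 21.297 kN/m^3


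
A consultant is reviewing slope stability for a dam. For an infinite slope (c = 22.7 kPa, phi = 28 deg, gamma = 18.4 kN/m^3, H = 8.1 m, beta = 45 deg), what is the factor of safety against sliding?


Using Fs = c / (gamma*H*sin(beta)*cos(beta)) + tan(phi)/tan(beta)
Cohesion contribution = 22.7 / (18.4*8.1*sin(45)*cos(45))
Cohesion contribution = 0.304616
Friction contribution = tan(28)/tan(45) = 0.531709
Fs = 0.304616 + 0.531709
Fs = 0.836


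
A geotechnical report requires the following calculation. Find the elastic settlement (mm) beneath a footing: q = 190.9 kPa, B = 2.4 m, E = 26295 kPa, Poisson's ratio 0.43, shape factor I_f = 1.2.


Using Se = q * B * (1 - nu^2) * I_f / E
1 - nu^2 = 1 - 0.43^2 = 0.8151
Se = 190.9 * 2.4 * 0.8151 * 1.2 / 26295
Se = 0.017043 m
Convert to mm: Se = 0.017043 * 1000 = 17.043 mm


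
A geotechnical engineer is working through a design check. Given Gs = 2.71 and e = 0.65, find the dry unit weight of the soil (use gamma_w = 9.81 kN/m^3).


Using gamma_d = Gs * gamma_w / (1 + e)
gamma_d = 2.71 * 9.81 / (1 + 0.65)
gamma_d = 2.71 * 9.81 / 1.65
gamma_d = 16.112 kN/m^3


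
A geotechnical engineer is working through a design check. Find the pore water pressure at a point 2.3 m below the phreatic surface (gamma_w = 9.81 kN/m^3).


Using u = gamma_w * h_w
u = 9.81 * 2.3
u = 22.56 kPa


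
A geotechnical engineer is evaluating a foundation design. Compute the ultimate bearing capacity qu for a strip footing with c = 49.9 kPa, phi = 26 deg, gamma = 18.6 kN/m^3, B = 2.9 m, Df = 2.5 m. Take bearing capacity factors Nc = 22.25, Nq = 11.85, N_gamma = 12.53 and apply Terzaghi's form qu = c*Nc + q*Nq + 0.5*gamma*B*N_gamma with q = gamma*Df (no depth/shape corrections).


Result: 1999.23 kPa

Derivation:
Compute qu = c*Nc + gamma*Df*Nq + 0.5*gamma*B*N_gamma
Term 1: 49.9 * 22.25 = 1110.275
Term 2: 18.6 * 2.5 * 11.85 = 551.025
Term 3: 0.5 * 18.6 * 2.9 * 12.53 = 337.9341
qu = 1110.275 + 551.025 + 337.9341
qu = 1999.23 kPa


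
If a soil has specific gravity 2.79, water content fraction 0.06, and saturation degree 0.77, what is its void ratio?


Using the relation e = Gs * w / S
e = 2.79 * 0.06 / 0.77
e = 0.2174


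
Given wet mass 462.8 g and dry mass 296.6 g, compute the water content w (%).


Result: 56.04 %

Derivation:
Using w = (m_wet - m_dry) / m_dry * 100
m_wet - m_dry = 462.8 - 296.6 = 166.2 g
w = 166.2 / 296.6 * 100
w = 56.04 %


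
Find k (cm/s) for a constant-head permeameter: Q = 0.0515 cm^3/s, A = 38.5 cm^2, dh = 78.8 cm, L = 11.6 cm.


Compute hydraulic gradient:
i = dh / L = 78.8 / 11.6 = 6.7931
Then apply Darcy's law:
k = Q / (A * i)
k = 0.0515 / (38.5 * 6.7931)
k = 0.0515 / 261.534
k = 0.000197 cm/s


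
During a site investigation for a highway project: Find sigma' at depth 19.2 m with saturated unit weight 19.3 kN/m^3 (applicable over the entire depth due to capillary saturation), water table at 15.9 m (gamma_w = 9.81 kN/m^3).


Total stress = gamma_sat * depth
sigma = 19.3 * 19.2 = 370.56 kPa
Pore water pressure u = gamma_w * (depth - d_wt)
u = 9.81 * (19.2 - 15.9) = 32.373 kPa
Effective stress = sigma - u
sigma' = 370.56 - 32.373 = 338.19 kPa


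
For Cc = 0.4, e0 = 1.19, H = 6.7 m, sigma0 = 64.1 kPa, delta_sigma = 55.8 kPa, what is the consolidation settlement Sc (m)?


Using Sc = Cc * H / (1 + e0) * log10((sigma0 + delta_sigma) / sigma0)
Stress ratio = (64.1 + 55.8) / 64.1 = 1.87051
log10(1.87051) = 0.271961
Cc * H / (1 + e0) = 0.4 * 6.7 / (1 + 1.19) = 1.22374
Sc = 1.22374 * 0.271961
Sc = 0.3328 m


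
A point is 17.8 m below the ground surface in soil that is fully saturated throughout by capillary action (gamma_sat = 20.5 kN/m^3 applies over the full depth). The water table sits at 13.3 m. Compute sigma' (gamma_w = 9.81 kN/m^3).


Total stress = gamma_sat * depth
sigma = 20.5 * 17.8 = 364.9 kPa
Pore water pressure u = gamma_w * (depth - d_wt)
u = 9.81 * (17.8 - 13.3) = 44.145 kPa
Effective stress = sigma - u
sigma' = 364.9 - 44.145 = 320.76 kPa


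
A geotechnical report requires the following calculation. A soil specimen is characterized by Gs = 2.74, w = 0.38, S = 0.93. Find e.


Using the relation e = Gs * w / S
e = 2.74 * 0.38 / 0.93
e = 1.1196


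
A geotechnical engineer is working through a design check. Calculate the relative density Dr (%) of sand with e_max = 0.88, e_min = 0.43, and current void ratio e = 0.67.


Result: 46.67 %

Derivation:
Using Dr = (e_max - e) / (e_max - e_min) * 100
e_max - e = 0.88 - 0.67 = 0.21
e_max - e_min = 0.88 - 0.43 = 0.45
Dr = 0.21 / 0.45 * 100
Dr = 46.67 %


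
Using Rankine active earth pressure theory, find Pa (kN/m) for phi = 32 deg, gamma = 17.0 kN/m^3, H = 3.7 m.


Compute active earth pressure coefficient:
Ka = tan^2(45 - phi/2) = tan^2(29.0) = 0.307259
Compute active force:
Pa = 0.5 * Ka * gamma * H^2
Pa = 0.5 * 0.307259 * 17.0 * 3.7^2
Pa = 35.75 kN/m


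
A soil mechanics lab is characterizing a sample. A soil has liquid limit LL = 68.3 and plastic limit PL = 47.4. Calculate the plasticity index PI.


Using PI = LL - PL
PI = 68.3 - 47.4
PI = 20.9


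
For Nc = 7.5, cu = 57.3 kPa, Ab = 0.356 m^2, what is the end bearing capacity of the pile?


Result: 152.99 kN

Derivation:
Using Qb = Nc * cu * Ab
Qb = 7.5 * 57.3 * 0.356
Qb = 152.99 kN


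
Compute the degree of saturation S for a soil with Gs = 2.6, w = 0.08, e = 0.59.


Result: 0.3525

Derivation:
Using S = Gs * w / e
S = 2.6 * 0.08 / 0.59
S = 0.3525


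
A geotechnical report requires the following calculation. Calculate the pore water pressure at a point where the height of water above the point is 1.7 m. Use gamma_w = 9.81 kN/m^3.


Result: 16.68 kPa

Derivation:
Using u = gamma_w * h_w
u = 9.81 * 1.7
u = 16.68 kPa


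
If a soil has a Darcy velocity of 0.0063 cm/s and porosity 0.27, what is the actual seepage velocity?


Using v_s = v_d / n
v_s = 0.0063 / 0.27
v_s = 0.02333 cm/s


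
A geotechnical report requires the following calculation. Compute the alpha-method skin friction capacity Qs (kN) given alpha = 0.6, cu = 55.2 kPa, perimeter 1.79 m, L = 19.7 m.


Using Qs = alpha * cu * perimeter * L
Qs = 0.6 * 55.2 * 1.79 * 19.7
Qs = 1167.91 kN


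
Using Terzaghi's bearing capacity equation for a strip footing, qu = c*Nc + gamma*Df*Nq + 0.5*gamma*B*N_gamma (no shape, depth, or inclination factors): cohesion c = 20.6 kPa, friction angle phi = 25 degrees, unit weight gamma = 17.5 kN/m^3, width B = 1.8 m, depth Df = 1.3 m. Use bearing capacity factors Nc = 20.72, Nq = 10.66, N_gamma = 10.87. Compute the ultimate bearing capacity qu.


Compute qu = c*Nc + gamma*Df*Nq + 0.5*gamma*B*N_gamma
Term 1: 20.6 * 20.72 = 426.832
Term 2: 17.5 * 1.3 * 10.66 = 242.515
Term 3: 0.5 * 17.5 * 1.8 * 10.87 = 171.2025
qu = 426.832 + 242.515 + 171.2025
qu = 840.55 kPa
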